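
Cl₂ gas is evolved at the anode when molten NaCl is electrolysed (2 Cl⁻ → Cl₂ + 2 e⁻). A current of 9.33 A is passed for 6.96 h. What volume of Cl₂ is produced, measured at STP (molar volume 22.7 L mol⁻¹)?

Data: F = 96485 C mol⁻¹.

27.5 L

Q = I·t = 9.330 A × 25056 s = 233800 C.
n(e⁻) = Q/F = 233800 / 96485 = 2.423 mol.
2 electrons are transferred per Cl₂ molecule, so n(Cl₂) = 2.423 / 2 = 1.211 mol.
V = n × V_m = 1.211 × 22.7 = 27.5 L.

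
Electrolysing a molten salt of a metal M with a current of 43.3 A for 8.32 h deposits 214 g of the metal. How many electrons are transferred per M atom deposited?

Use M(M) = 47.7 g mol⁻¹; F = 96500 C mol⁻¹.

3

Q = I·t = 43.30 A × 29952 s = 1297000 C, so n(e⁻) = 1297000/96500 = 13.44 mol.
n(M) deposited = 214 / 47.7 = 4.486 mol.
Electrons per atom = n(e⁻)/n(M) = 13.44 / 4.486 = 3.00 ≈ 3, so the ion is M³⁺.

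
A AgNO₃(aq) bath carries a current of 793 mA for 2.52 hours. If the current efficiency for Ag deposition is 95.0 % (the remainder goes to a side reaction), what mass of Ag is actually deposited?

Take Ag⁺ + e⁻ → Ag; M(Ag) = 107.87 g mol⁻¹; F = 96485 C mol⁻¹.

7.64 g

Q = I·t = 0.7930 × 9072.0 = 7194 C.
n(e⁻) = 7194/96485 = 0.07456 mol; theoretically n(Ag) = 0.07456/1 = 0.07456 mol, m_theo = 8.043 g.
At 95.0 % efficiency, m_actual = 0.950 × 8.043 = 7.64 g.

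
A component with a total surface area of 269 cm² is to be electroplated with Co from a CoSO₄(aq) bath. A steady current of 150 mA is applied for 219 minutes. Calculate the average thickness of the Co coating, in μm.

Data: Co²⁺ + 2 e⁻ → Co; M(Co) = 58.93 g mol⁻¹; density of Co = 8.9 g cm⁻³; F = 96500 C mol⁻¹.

Q = I·t = 0.1500 × 13140 = 1971 C; n(e⁻) = 0.02042 mol.
n(Co) = n(e⁻)/2 = 0.01021 mol, so m = 0.01021 × 58.93 = 0.6018 g.
Volume = m/ρ = 0.6018 / 8.9 = 0.06762 cm³.
Thickness = V/A = 0.06762 / 269 = 2.51 × 10⁻⁴ cm = 2.51 μm.

2.51 μm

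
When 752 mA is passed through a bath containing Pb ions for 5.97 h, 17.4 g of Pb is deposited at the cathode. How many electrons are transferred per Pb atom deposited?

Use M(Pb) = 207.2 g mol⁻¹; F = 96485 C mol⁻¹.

Q = I·t = 0.7520 A × 21492 s = 16160 C, so n(e⁻) = 16160/96485 = 0.1675 mol.
n(Pb) deposited = 17.4 / 207.2 = 0.08398 mol.
Electrons per atom = n(e⁻)/n(Pb) = 0.1675 / 0.08398 = 1.99 ≈ 2, so the ion is Pb²⁺.

2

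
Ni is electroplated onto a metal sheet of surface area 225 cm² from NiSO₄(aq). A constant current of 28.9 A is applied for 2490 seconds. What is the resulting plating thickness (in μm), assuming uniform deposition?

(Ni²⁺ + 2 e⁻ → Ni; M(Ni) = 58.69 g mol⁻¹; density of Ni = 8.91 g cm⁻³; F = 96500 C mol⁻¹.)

109 μm

Q = I·t = 28.90 × 2490.0 = 71960 C; n(e⁻) = 0.7457 mol.
n(Ni) = n(e⁻)/2 = 0.3729 mol, so m = 0.3729 × 58.69 = 21.88 g.
Volume = m/ρ = 21.88 / 8.91 = 2.456 cm³.
Thickness = V/A = 2.456 / 225 = 0.0109 cm = 109 μm.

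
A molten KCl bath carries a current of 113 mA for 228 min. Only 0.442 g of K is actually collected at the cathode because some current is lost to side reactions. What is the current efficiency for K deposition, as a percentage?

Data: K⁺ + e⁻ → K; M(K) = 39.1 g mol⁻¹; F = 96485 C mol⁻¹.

70.6 %

Q = I·t = 0.1130 × 13680 = 1546 C; n(e⁻) = 1546/96485 = 0.01602 mol.
Theoretical n(K) = n(e⁻)/1 = 0.01602 mol, i.e. m_theo = 0.01602 × 39.1 = 0.6264 g.
Efficiency = m_actual / m_theo = 0.442 / 0.6264 = 70.6 %.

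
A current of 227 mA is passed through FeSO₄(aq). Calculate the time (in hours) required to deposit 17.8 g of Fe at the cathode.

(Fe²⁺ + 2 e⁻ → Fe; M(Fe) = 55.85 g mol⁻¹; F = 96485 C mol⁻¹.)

n(Fe) = m/M = 17.8 / 55.85 = 0.3187 mol.
Each Fe atom requires 2 electrons, so n(e⁻) = 2 × 0.3187 = 0.6374 mol.
Q = n(e⁻)·F = 0.6374 × 96485 = 61500 C.
t = Q/I = 61500 / 0.2270 A = 270900 s = 75.3 h.

75.3 h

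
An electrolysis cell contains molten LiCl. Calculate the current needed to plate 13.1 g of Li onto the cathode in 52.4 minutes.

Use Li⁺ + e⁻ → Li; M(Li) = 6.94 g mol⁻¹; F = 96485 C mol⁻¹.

n(Li) = 13.1 / 6.94 = 1.888 mol.
n(e⁻) = 1 × 1.888 = 1.888 mol.
Q = n(e⁻)·F = 1.888 × 96485 = 182100 C.
I = Q/t = 182100 / 3144.0 s = 57.9 A.

57.9 A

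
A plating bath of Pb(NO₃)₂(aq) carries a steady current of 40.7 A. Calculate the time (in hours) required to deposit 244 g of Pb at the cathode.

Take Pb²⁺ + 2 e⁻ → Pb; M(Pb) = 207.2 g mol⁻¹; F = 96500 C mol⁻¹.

n(Pb) = m/M = 244 / 207.2 = 1.178 mol.
Each Pb atom requires 2 electrons, so n(e⁻) = 2 × 1.178 = 2.355 mol.
Q = n(e⁻)·F = 2.355 × 96500 = 227300 C.
t = Q/I = 227300 / 40.70 A = 5584 s = 1.55 h.

1.55 h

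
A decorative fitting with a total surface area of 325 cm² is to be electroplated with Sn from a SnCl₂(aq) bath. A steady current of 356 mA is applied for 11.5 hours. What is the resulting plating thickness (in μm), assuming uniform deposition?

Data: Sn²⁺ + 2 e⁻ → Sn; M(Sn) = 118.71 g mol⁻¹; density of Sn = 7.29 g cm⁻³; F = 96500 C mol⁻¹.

38.3 μm

Q = I·t = 0.3560 × 41400 = 14740 C; n(e⁻) = 0.1527 mol.
n(Sn) = n(e⁻)/2 = 0.07636 mol, so m = 0.07636 × 118.71 = 9.065 g.
Volume = m/ρ = 9.065 / 7.29 = 1.244 cm³.
Thickness = V/A = 1.244 / 325 = 0.00383 cm = 38.3 μm.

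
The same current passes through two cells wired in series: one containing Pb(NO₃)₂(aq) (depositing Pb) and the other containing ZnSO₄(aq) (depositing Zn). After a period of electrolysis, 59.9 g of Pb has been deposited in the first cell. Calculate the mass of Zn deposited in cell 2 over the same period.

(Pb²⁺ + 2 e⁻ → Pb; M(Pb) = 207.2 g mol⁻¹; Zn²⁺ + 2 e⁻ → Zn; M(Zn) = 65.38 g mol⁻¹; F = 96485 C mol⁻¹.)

18.9 g

n(Pb) = 59.9 / 207.2 = 0.2891 mol.
Since Pb²⁺ + 2 e⁻ → Pb, n(e⁻) passed = 2 × 0.2891 = 0.5782 mol.
Cells in series carry the same charge, so the same 0.5782 mol of electrons passes through cell 2.
Zn²⁺ + 2 e⁻ → Zn, so n(Zn) = 0.5782 / 2 = 0.2891 mol.
m(Zn) = 0.2891 × 65.38 = 18.9 g.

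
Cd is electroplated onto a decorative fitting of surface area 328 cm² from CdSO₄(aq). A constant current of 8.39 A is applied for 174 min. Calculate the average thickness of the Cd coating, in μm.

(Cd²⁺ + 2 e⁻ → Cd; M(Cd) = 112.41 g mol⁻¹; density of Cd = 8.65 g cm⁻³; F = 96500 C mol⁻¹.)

Q = I·t = 8.390 × 10440 = 87590 C; n(e⁻) = 0.9077 mol.
n(Cd) = n(e⁻)/2 = 0.4538 mol, so m = 0.4538 × 112.41 = 51.02 g.
Volume = m/ρ = 51.02 / 8.65 = 5.898 cm³.
Thickness = V/A = 5.898 / 328 = 0.0180 cm = 180 μm.

180 μm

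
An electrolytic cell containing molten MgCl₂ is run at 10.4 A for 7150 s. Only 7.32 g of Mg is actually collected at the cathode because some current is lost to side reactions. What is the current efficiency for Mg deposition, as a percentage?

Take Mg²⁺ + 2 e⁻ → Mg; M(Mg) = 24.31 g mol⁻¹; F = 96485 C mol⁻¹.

78.1 %

Q = I·t = 10.40 × 7150.0 = 74360 C; n(e⁻) = 74360/96485 = 0.7707 mol.
Theoretical n(Mg) = n(e⁻)/2 = 0.3853 mol, i.e. m_theo = 0.3853 × 24.31 = 9.368 g.
Efficiency = m_actual / m_theo = 7.32 / 9.368 = 78.1 %.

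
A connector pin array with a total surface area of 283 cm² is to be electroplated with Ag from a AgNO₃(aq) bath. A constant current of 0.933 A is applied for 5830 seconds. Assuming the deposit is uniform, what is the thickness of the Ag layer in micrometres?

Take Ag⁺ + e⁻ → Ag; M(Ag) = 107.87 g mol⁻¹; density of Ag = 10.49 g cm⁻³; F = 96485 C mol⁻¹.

Q = I·t = 0.9330 × 5830.0 = 5439 C; n(e⁻) = 0.05638 mol.
n(Ag) = n(e⁻)/1 = 0.05638 mol, so m = 0.05638 × 107.87 = 6.081 g.
Volume = m/ρ = 6.081 / 10.49 = 0.5797 cm³.
Thickness = V/A = 0.5797 / 283 = 0.00205 cm = 20.5 μm.

20.5 μm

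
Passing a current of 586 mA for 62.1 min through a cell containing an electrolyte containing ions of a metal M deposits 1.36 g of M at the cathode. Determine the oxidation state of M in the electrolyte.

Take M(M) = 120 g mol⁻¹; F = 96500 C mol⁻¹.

Q = I·t = 0.5860 A × 3726.0 s = 2183 C, so n(e⁻) = 2183/96500 = 0.02263 mol.
n(M) deposited = 1.36 / 120 = 0.01133 mol.
Electrons per atom = n(e⁻)/n(M) = 0.02263 / 0.01133 = 2.00 ≈ 2, so the ion is M²⁺.

+2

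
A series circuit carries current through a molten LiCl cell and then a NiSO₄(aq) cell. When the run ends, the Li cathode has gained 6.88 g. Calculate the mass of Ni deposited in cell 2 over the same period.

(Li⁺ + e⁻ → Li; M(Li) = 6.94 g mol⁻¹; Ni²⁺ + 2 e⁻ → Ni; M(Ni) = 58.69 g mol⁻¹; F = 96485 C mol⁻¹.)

n(Li) = 6.88 / 6.94 = 0.9914 mol.
Since Li⁺ + e⁻ → Li, n(e⁻) passed = 1 × 0.9914 = 0.9914 mol.
Cells in series carry the same charge, so the same 0.9914 mol of electrons passes through cell 2.
Ni²⁺ + 2 e⁻ → Ni, so n(Ni) = 0.9914 / 2 = 0.4957 mol.
m(Ni) = 0.4957 × 58.69 = 29.1 g.

29.1 g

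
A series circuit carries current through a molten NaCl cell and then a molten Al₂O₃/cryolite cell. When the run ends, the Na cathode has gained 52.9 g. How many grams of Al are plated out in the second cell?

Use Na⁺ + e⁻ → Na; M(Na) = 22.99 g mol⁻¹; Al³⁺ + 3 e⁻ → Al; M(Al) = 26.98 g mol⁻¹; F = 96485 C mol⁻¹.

n(Na) = 52.9 / 22.99 = 2.301 mol.
Since Na⁺ + e⁻ → Na, n(e⁻) passed = 1 × 2.301 = 2.301 mol.
Cells in series carry the same charge, so the same 2.301 mol of electrons passes through cell 2.
Al³⁺ + 3 e⁻ → Al, so n(Al) = 2.301 / 3 = 0.7670 mol.
m(Al) = 0.7670 × 26.98 = 20.7 g.

20.7 g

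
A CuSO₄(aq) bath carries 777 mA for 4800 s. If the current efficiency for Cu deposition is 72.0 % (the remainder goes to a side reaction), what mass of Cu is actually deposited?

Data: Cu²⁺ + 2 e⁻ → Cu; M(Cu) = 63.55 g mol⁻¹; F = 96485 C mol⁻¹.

Q = I·t = 0.7770 × 4800.0 = 3730 C.
n(e⁻) = 3730/96485 = 0.03865 mol; theoretically n(Cu) = 0.03865/2 = 0.01933 mol, m_theo = 1.228 g.
At 72.0 % efficiency, m_actual = 0.720 × 1.228 = 0.884 g.

0.884 g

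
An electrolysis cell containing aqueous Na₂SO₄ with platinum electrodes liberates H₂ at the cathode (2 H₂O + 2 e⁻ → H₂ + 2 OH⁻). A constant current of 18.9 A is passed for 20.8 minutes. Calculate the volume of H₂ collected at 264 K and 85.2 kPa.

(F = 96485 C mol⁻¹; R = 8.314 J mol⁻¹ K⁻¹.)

3.15 L

Q = I·t = 18.90 A × 1248.0 s = 23590 C.
n(e⁻) = Q/F = 23590 / 96485 = 0.2445 mol.
2 electrons are transferred per H₂ molecule, so n(H₂) = 0.2445 / 2 = 0.1222 mol.
V = nRT/P = (0.1222 × 8.314 × 264) / (85.2 × 10³ Pa) = 0.00315 m³ = 3.15 L.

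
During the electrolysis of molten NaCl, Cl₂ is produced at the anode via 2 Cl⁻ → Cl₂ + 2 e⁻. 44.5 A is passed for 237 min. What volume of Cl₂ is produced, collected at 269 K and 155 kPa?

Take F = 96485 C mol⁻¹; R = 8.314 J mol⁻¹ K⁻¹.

Q = I·t = 44.50 A × 14220 s = 632800 C.
n(e⁻) = Q/F = 632800 / 96485 = 6.558 mol.
2 electrons are transferred per Cl₂ molecule, so n(Cl₂) = 6.558 / 2 = 3.279 mol.
V = nRT/P = (3.279 × 8.314 × 269) / (155 × 10³ Pa) = 0.0473 m³ = 47.3 L.

47.3 L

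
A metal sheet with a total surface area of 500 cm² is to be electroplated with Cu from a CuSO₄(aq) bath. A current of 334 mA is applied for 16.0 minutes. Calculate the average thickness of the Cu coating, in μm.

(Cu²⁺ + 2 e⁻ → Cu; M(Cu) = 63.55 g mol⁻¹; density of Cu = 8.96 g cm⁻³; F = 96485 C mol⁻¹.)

0.236 μm

Q = I·t = 0.3340 × 960.00 = 320.6 C; n(e⁻) = 0.003323 mol.
n(Cu) = n(e⁻)/2 = 0.001662 mol, so m = 0.001662 × 63.55 = 0.1056 g.
Volume = m/ρ = 0.1056 / 8.96 = 0.01179 cm³.
Thickness = V/A = 0.01179 / 500 = 2.36 × 10⁻⁵ cm = 0.236 μm.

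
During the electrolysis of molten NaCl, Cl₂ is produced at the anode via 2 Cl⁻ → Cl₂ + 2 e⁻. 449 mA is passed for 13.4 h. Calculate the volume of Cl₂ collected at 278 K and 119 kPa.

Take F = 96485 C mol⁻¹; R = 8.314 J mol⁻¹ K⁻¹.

2.18 L

Q = I·t = 0.4490 A × 48240 s = 21660 C.
n(e⁻) = Q/F = 21660 / 96485 = 0.2245 mol.
2 electrons are transferred per Cl₂ molecule, so n(Cl₂) = 0.2245 / 2 = 0.1122 mol.
V = nRT/P = (0.1122 × 8.314 × 278) / (119 × 10³ Pa) = 0.00218 m³ = 2.18 L.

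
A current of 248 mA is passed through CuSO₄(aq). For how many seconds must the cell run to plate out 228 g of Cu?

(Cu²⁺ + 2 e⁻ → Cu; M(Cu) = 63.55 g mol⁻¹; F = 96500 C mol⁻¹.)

2.79 × 10⁶ s

n(Cu) = m/M = 228 / 63.55 = 3.588 mol.
Each Cu atom requires 2 electrons, so n(e⁻) = 2 × 3.588 = 7.175 mol.
Q = n(e⁻)·F = 7.175 × 96500 = 692400 C.
t = Q/I = 692400 / 0.2480 A = 2792000 s.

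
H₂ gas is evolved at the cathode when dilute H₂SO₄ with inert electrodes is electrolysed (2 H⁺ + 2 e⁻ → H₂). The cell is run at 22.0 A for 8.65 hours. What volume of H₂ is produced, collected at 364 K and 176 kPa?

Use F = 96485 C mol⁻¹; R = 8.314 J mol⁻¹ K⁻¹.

61.0 L

Q = I·t = 22.00 A × 31140 s = 685100 C.
n(e⁻) = Q/F = 685100 / 96485 = 7.100 mol.
2 electrons are transferred per H₂ molecule, so n(H₂) = 7.100 / 2 = 3.550 mol.
V = nRT/P = (3.550 × 8.314 × 364) / (176 × 10³ Pa) = 0.0610 m³ = 61.0 L.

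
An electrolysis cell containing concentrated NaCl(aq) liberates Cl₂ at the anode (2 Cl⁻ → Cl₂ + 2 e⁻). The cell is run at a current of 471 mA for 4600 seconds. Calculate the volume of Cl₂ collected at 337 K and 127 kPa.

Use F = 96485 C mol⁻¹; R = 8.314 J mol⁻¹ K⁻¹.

0.248 L

Q = I·t = 0.4710 A × 4600.0 s = 2167 C.
n(e⁻) = Q/F = 2167 / 96485 = 0.02246 mol.
2 electrons are transferred per Cl₂ molecule, so n(Cl₂) = 0.02246 / 2 = 0.01123 mol.
V = nRT/P = (0.01123 × 8.314 × 337) / (127 × 10³ Pa) = 2.48 × 10⁻⁴ m³ = 0.248 L.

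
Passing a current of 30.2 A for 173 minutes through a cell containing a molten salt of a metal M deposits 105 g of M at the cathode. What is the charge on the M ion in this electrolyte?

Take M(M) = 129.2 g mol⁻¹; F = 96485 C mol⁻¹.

Q = I·t = 30.20 A × 10380 s = 313500 C, so n(e⁻) = 313500/96485 = 3.249 mol.
n(M) deposited = 105 / 129.2 = 0.8127 mol.
Electrons per atom = n(e⁻)/n(M) = 3.249 / 0.8127 = 4.00 ≈ 4, so the ion is M⁴⁺.

+4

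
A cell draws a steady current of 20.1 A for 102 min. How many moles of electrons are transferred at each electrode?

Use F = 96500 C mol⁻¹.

Q = I·t = 20.10 A × 6120.0 s = 123000 C.
n(e⁻) = Q/F = 123000 / 96500 = 1.27 mol.

1.27 mol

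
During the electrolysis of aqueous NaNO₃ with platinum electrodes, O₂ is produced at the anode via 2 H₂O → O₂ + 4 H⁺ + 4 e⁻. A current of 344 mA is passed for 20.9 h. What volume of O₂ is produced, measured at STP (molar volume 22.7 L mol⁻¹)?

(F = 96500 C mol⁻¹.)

Q = I·t = 0.3440 A × 75240 s = 25880 C.
n(e⁻) = Q/F = 25880 / 96500 = 0.2682 mol.
4 electrons are transferred per O₂ molecule, so n(O₂) = 0.2682 / 4 = 0.06705 mol.
V = n × V_m = 0.06705 × 22.7 = 1.52 L.

1.52 L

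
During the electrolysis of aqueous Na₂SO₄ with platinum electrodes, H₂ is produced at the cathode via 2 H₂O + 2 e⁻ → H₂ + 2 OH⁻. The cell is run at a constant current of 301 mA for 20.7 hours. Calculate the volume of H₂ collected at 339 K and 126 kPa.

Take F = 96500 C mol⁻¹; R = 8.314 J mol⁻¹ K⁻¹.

Q = I·t = 0.3010 A × 74520 s = 22430 C.
n(e⁻) = Q/F = 22430 / 96500 = 0.2324 mol.
2 electrons are transferred per H₂ molecule, so n(H₂) = 0.2324 / 2 = 0.1162 mol.
V = nRT/P = (0.1162 × 8.314 × 339) / (126 × 10³ Pa) = 0.00260 m³ = 2.60 L.

2.60 L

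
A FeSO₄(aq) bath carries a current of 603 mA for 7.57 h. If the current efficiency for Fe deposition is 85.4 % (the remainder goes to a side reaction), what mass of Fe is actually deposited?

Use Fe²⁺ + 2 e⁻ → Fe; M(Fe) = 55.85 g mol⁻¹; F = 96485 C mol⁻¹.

4.06 g

Q = I·t = 0.6030 × 27252 = 16430 C.
n(e⁻) = 16430/96485 = 0.1703 mol; theoretically n(Fe) = 0.1703/2 = 0.08516 mol, m_theo = 4.756 g.
At 85.4 % efficiency, m_actual = 0.854 × 4.756 = 4.06 g.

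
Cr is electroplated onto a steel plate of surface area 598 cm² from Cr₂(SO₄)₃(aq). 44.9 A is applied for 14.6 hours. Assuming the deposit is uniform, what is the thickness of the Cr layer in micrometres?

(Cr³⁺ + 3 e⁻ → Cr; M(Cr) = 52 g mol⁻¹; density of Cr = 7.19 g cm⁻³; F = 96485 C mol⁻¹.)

Q = I·t = 44.90 × 52560 = 2360000 C; n(e⁻) = 24.46 mol.
n(Cr) = n(e⁻)/3 = 8.153 mol, so m = 8.153 × 52 = 424.0 g.
Volume = m/ρ = 424.0 / 7.19 = 58.97 cm³.
Thickness = V/A = 58.97 / 598 = 0.0986 cm = 986 μm.

986 μm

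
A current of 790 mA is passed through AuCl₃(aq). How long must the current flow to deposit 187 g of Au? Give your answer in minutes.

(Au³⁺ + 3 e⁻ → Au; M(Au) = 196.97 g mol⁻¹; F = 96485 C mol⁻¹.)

5800 min

n(Au) = m/M = 187 / 196.97 = 0.9494 mol.
Each Au atom requires 3 electrons, so n(e⁻) = 3 × 0.9494 = 2.848 mol.
Q = n(e⁻)·F = 2.848 × 96485 = 274800 C.
t = Q/I = 274800 / 0.7900 A = 347900 s = 5800 min.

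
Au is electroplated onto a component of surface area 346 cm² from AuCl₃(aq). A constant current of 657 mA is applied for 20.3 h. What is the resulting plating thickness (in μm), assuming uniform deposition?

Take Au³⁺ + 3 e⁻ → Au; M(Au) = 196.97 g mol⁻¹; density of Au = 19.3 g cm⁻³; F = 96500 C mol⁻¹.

48.9 μm

Q = I·t = 0.6570 × 73080 = 48010 C; n(e⁻) = 0.4975 mol.
n(Au) = n(e⁻)/3 = 0.1658 mol, so m = 0.1658 × 196.97 = 32.67 g.
Volume = m/ρ = 32.67 / 19.3 = 1.693 cm³.
Thickness = V/A = 1.693 / 346 = 0.00489 cm = 48.9 μm.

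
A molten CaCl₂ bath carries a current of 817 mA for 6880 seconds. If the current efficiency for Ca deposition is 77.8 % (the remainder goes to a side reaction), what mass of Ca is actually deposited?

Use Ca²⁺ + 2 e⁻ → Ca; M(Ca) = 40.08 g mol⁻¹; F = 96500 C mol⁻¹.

0.908 g

Q = I·t = 0.8170 × 6880.0 = 5621 C.
n(e⁻) = 5621/96500 = 0.05825 mol; theoretically n(Ca) = 0.05825/2 = 0.02912 mol, m_theo = 1.167 g.
At 77.8 % efficiency, m_actual = 0.778 × 1.167 = 0.908 g.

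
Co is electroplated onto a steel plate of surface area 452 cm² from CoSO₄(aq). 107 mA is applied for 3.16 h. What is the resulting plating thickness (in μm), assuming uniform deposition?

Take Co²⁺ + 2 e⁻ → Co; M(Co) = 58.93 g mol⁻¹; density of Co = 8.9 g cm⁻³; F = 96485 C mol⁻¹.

Q = I·t = 0.1070 × 11376 = 1217 C; n(e⁻) = 0.01262 mol.
n(Co) = n(e⁻)/2 = 0.006308 mol, so m = 0.006308 × 58.93 = 0.3717 g.
Volume = m/ρ = 0.3717 / 8.9 = 0.04177 cm³.
Thickness = V/A = 0.04177 / 452 = 9.24 × 10⁻⁵ cm = 0.924 μm.

0.924 μm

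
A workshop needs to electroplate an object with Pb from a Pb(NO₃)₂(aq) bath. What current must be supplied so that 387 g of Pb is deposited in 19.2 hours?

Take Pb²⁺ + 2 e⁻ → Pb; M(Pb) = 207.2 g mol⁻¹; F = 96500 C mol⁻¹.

5.22 A

n(Pb) = 387 / 207.2 = 1.868 mol.
n(e⁻) = 2 × 1.868 = 3.736 mol.
Q = n(e⁻)·F = 3.736 × 96500 = 360500 C.
I = Q/t = 360500 / 69120 s = 5.22 A.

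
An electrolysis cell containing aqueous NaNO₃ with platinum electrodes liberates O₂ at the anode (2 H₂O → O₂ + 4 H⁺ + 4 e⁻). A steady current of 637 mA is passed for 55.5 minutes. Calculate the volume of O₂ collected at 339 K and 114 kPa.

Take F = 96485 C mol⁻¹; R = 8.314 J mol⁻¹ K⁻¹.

0.136 L

Q = I·t = 0.6370 A × 3330.0 s = 2121 C.
n(e⁻) = Q/F = 2121 / 96485 = 0.02198 mol.
4 electrons are transferred per O₂ molecule, so n(O₂) = 0.02198 / 4 = 0.005496 mol.
V = nRT/P = (0.005496 × 8.314 × 339) / (114 × 10³ Pa) = 1.36 × 10⁻⁴ m³ = 0.136 L.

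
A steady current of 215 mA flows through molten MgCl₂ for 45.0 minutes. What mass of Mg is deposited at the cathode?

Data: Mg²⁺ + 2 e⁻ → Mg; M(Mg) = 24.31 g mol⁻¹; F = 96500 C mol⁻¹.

Q = I·t = 0.2150 A × 2700.0 s = 580.5 C.
n(e⁻) = Q/F = 580.5 / 96500 = 0.006016 mol.
Mg²⁺ + 2 e⁻ → Mg, so n(Mg) = n(e⁻)/2 = 0.003008 mol.
m = n·M = 0.003008 × 24.31 = 0.0731 g.

0.0731 g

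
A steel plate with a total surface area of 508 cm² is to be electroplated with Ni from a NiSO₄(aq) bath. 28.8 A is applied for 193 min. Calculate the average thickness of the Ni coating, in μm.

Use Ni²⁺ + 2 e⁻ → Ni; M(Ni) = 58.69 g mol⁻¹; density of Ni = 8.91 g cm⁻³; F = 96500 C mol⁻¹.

224 μm

Q = I·t = 28.80 × 11580 = 333500 C; n(e⁻) = 3.456 mol.
n(Ni) = n(e⁻)/2 = 1.728 mol, so m = 1.728 × 58.69 = 101.4 g.
Volume = m/ρ = 101.4 / 8.91 = 11.38 cm³.
Thickness = V/A = 11.38 / 508 = 0.0224 cm = 224 μm.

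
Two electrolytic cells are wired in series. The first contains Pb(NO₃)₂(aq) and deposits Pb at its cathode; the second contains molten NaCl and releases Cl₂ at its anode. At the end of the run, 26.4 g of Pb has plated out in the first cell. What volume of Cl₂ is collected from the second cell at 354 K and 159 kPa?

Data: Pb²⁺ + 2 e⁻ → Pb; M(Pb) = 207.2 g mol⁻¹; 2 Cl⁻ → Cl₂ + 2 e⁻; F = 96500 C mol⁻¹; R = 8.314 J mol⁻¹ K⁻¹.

n(Pb) = 26.4 / 207.2 = 0.1274 mol, so n(e⁻) = 2 × 0.1274 = 0.2548 mol.
The cells are in series, so the same 0.2548 mol of electrons passes through the second cell.
2 Cl⁻ → Cl₂ + 2 e⁻ — 2 mol e⁻ per mol Cl₂, so n(Cl₂) = 0.2548/2 = 0.1274 mol.
V = nRT/P = (0.1274 × 8.314 × 354) / (159 × 10³) = 0.00236 m³ = 2.36 L.

2.36 L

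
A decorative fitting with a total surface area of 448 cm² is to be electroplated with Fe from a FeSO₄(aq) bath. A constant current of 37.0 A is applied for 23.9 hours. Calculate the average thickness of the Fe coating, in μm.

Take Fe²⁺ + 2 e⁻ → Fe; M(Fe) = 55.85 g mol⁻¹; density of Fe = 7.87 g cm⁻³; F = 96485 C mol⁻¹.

Q = I·t = 37.00 × 86040 = 3183000 C; n(e⁻) = 32.99 mol.
n(Fe) = n(e⁻)/2 = 16.50 mol, so m = 16.50 × 55.85 = 921.4 g.
Volume = m/ρ = 921.4 / 7.87 = 117.1 cm³.
Thickness = V/A = 117.1 / 448 = 0.261 cm = 2610 μm.

2610 μm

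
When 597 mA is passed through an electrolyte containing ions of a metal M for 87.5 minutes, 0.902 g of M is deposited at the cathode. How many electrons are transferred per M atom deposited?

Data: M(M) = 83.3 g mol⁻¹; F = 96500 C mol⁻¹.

3

Q = I·t = 0.5970 A × 5250.0 s = 3134 C, so n(e⁻) = 3134/96500 = 0.03248 mol.
n(M) deposited = 0.902 / 83.3 = 0.01083 mol.
Electrons per atom = n(e⁻)/n(M) = 0.03248 / 0.01083 = 3.00 ≈ 3, so the ion is M³⁺.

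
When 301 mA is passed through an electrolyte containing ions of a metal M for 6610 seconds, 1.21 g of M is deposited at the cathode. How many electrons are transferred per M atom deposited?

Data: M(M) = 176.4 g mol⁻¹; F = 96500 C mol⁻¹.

3

Q = I·t = 0.3010 A × 6610.0 s = 1990 C, so n(e⁻) = 1990/96500 = 0.02062 mol.
n(M) deposited = 1.21 / 176.4 = 0.006859 mol.
Electrons per atom = n(e⁻)/n(M) = 0.02062 / 0.006859 = 3.01 ≈ 3, so the ion is M³⁺.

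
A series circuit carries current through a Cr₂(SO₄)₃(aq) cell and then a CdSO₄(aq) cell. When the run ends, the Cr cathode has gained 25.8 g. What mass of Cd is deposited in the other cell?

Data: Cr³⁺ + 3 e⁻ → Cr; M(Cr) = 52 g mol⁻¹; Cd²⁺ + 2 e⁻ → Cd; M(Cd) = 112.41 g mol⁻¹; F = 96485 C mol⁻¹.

n(Cr) = 25.8 / 52 = 0.4962 mol.
Since Cr³⁺ + 3 e⁻ → Cr, n(e⁻) passed = 3 × 0.4962 = 1.488 mol.
Cells in series carry the same charge, so the same 1.488 mol of electrons passes through cell 2.
Cd²⁺ + 2 e⁻ → Cd, so n(Cd) = 1.488 / 2 = 0.7442 mol.
m(Cd) = 0.7442 × 112.41 = 83.7 g.

83.7 g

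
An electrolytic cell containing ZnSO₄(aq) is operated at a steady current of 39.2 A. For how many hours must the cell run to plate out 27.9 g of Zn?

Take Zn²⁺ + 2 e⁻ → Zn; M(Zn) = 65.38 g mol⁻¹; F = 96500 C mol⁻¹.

n(Zn) = m/M = 27.9 / 65.38 = 0.4267 mol.
Each Zn atom requires 2 electrons, so n(e⁻) = 2 × 0.4267 = 0.8535 mol.
Q = n(e⁻)·F = 0.8535 × 96500 = 82360 C.
t = Q/I = 82360 / 39.20 A = 2101 s = 0.584 h.

0.584 h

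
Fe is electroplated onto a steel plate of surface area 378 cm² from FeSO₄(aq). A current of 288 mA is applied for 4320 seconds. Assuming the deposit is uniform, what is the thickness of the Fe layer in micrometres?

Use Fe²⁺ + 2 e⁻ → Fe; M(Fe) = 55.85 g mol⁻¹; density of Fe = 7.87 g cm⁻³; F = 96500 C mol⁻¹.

1.21 μm

Q = I·t = 0.2880 × 4320.0 = 1244 C; n(e⁻) = 0.01289 mol.
n(Fe) = n(e⁻)/2 = 0.006446 mol, so m = 0.006446 × 55.85 = 0.3600 g.
Volume = m/ρ = 0.3600 / 7.87 = 0.04575 cm³.
Thickness = V/A = 0.04575 / 378 = 1.21 × 10⁻⁴ cm = 1.21 μm.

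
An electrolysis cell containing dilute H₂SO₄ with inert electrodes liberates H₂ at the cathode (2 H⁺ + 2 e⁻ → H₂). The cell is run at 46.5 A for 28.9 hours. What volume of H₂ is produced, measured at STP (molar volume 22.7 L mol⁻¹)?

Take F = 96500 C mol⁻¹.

569 L

Q = I·t = 46.50 A × 104040 s = 4838000 C.
n(e⁻) = Q/F = 4838000 / 96500 = 50.13 mol.
2 electrons are transferred per H₂ molecule, so n(H₂) = 50.13 / 2 = 25.07 mol.
V = n × V_m = 25.07 × 22.7 = 569 L.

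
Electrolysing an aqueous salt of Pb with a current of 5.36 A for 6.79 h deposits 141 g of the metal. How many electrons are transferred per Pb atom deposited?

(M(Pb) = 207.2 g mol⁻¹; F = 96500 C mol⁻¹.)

2

Q = I·t = 5.360 A × 24444 s = 131000 C, so n(e⁻) = 131000/96500 = 1.358 mol.
n(Pb) deposited = 141 / 207.2 = 0.6805 mol.
Electrons per atom = n(e⁻)/n(Pb) = 1.358 / 0.6805 = 2.00 ≈ 2, so the ion is Pb²⁺.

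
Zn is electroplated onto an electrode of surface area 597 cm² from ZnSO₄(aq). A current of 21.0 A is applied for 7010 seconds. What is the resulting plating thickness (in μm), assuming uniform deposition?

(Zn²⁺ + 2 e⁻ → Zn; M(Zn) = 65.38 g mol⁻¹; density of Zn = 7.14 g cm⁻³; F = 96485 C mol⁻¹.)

117 μm

Q = I·t = 21.00 × 7010.0 = 147200 C; n(e⁻) = 1.526 mol.
n(Zn) = n(e⁻)/2 = 0.7629 mol, so m = 0.7629 × 65.38 = 49.88 g.
Volume = m/ρ = 49.88 / 7.14 = 6.985 cm³.
Thickness = V/A = 6.985 / 597 = 0.0117 cm = 117 μm.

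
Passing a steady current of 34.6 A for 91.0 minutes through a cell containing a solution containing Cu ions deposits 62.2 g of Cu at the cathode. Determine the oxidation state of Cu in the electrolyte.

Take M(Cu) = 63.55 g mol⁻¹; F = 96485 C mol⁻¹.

+2

Q = I·t = 34.60 A × 5460.0 s = 188900 C, so n(e⁻) = 188900/96485 = 1.958 mol.
n(Cu) deposited = 62.2 / 63.55 = 0.9788 mol.
Electrons per atom = n(e⁻)/n(Cu) = 1.958 / 0.9788 = 2.00 ≈ 2, so the ion is Cu²⁺.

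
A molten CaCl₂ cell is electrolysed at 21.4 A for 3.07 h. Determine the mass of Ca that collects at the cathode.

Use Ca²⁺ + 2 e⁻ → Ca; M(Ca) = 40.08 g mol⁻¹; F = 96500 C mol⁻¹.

Q = I·t = 21.40 A × 11052 s = 236500 C.
n(e⁻) = Q/F = 236500 / 96500 = 2.451 mol.
Ca²⁺ + 2 e⁻ → Ca, so n(Ca) = n(e⁻)/2 = 1.225 mol.
m = n·M = 1.225 × 40.08 = 49.1 g.

49.1 g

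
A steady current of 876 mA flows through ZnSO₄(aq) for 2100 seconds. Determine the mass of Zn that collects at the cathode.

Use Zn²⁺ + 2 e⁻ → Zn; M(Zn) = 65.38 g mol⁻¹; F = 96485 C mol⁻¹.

0.623 g

Q = I·t = 0.8760 A × 2100.0 s = 1840 C.
n(e⁻) = Q/F = 1840 / 96485 = 0.01907 mol.
Zn²⁺ + 2 e⁻ → Zn, so n(Zn) = n(e⁻)/2 = 0.009533 mol.
m = n·M = 0.009533 × 65.38 = 0.623 g.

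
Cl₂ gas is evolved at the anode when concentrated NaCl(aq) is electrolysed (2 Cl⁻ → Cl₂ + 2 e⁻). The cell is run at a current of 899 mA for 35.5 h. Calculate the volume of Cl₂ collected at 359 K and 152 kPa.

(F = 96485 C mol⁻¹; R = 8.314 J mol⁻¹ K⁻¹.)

11.7 L

Q = I·t = 0.8990 A × 127800 s = 114900 C.
n(e⁻) = Q/F = 114900 / 96485 = 1.191 mol.
2 electrons are transferred per Cl₂ molecule, so n(Cl₂) = 1.191 / 2 = 0.5954 mol.
V = nRT/P = (0.5954 × 8.314 × 359) / (152 × 10³ Pa) = 0.0117 m³ = 11.7 L.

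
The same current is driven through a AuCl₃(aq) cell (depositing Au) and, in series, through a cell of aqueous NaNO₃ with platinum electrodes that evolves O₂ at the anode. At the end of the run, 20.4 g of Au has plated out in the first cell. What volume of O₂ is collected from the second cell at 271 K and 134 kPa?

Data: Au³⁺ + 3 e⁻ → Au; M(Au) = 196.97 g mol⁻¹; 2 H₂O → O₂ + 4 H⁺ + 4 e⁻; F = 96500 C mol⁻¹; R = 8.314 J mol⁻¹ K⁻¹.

n(Au) = 20.4 / 196.97 = 0.1036 mol, so n(e⁻) = 3 × 0.1036 = 0.3107 mol.
The cells are in series, so the same 0.3107 mol of electrons passes through the second cell.
2 H₂O → O₂ + 4 H⁺ + 4 e⁻ — 4 mol e⁻ per mol O₂, so n(O₂) = 0.3107/4 = 0.07768 mol.
V = nRT/P = (0.07768 × 8.314 × 271) / (134 × 10³) = 0.00131 m³ = 1.31 L.

1.31 L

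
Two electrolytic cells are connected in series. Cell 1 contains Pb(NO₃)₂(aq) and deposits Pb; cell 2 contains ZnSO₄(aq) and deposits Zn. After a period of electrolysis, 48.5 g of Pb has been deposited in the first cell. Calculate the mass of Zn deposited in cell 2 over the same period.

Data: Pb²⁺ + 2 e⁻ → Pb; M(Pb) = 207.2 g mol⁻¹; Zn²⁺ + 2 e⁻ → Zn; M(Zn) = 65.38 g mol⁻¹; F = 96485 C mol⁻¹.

15.3 g

n(Pb) = 48.5 / 207.2 = 0.2341 mol.
Since Pb²⁺ + 2 e⁻ → Pb, n(e⁻) passed = 2 × 0.2341 = 0.4681 mol.
Cells in series carry the same charge, so the same 0.4681 mol of electrons passes through cell 2.
Zn²⁺ + 2 e⁻ → Zn, so n(Zn) = 0.4681 / 2 = 0.2341 mol.
m(Zn) = 0.2341 × 65.38 = 15.3 g.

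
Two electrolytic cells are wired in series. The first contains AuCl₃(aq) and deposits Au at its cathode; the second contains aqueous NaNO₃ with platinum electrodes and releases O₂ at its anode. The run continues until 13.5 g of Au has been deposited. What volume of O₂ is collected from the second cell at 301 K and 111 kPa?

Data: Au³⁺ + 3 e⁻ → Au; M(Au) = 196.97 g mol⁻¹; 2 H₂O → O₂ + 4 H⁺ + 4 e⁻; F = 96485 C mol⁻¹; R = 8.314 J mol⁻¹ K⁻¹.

1.16 L

n(Au) = 13.5 / 196.97 = 0.06854 mol, so n(e⁻) = 3 × 0.06854 = 0.2056 mol.
The cells are in series, so the same 0.2056 mol of electrons passes through the second cell.
2 H₂O → O₂ + 4 H⁺ + 4 e⁻ — 4 mol e⁻ per mol O₂, so n(O₂) = 0.2056/4 = 0.05140 mol.
V = nRT/P = (0.05140 × 8.314 × 301) / (111 × 10³) = 0.00116 m³ = 1.16 L.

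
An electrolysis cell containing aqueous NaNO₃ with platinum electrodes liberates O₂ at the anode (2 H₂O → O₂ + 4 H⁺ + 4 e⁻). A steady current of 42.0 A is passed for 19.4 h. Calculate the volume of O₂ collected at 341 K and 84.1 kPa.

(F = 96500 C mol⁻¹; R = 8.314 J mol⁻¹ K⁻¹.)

Q = I·t = 42.00 A × 69840 s = 2933000 C.
n(e⁻) = Q/F = 2933000 / 96500 = 30.40 mol.
4 electrons are transferred per O₂ molecule, so n(O₂) = 30.40 / 4 = 7.599 mol.
V = nRT/P = (7.599 × 8.314 × 341) / (84.1 × 10³ Pa) = 0.256 m³ = 256 L.

256 L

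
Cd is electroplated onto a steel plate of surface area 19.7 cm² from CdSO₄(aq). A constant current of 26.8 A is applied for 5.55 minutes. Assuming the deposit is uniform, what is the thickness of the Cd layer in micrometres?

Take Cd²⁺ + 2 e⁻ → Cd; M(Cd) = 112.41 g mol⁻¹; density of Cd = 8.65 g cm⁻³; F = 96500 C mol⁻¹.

305 μm

Q = I·t = 26.80 × 333.00 = 8924 C; n(e⁻) = 0.09248 mol.
n(Cd) = n(e⁻)/2 = 0.04624 mol, so m = 0.04624 × 112.41 = 5.198 g.
Volume = m/ρ = 5.198 / 8.65 = 0.6009 cm³.
Thickness = V/A = 0.6009 / 19.7 = 0.0305 cm = 305 μm.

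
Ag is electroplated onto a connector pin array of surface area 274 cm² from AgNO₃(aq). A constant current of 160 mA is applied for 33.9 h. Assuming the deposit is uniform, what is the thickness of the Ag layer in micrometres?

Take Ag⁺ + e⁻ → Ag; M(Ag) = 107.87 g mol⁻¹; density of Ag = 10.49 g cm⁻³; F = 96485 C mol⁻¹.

Q = I·t = 0.1600 × 122040 = 19530 C; n(e⁻) = 0.2024 mol.
n(Ag) = n(e⁻)/1 = 0.2024 mol, so m = 0.2024 × 107.87 = 21.83 g.
Volume = m/ρ = 21.83 / 10.49 = 2.081 cm³.
Thickness = V/A = 2.081 / 274 = 0.00760 cm = 76.0 μm.

76.0 μm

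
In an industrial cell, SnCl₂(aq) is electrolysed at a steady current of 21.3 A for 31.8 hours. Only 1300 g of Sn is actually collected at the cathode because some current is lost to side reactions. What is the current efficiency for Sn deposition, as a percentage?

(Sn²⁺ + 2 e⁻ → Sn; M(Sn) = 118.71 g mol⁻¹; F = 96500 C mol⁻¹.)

86.7 %

Q = I·t = 21.30 × 114480 = 2438000 C; n(e⁻) = 2438000/96500 = 25.27 mol.
Theoretical n(Sn) = n(e⁻)/2 = 12.63 mol, i.e. m_theo = 12.63 × 118.71 = 1500 g.
Efficiency = m_actual / m_theo = 1300 / 1500 = 86.7 %.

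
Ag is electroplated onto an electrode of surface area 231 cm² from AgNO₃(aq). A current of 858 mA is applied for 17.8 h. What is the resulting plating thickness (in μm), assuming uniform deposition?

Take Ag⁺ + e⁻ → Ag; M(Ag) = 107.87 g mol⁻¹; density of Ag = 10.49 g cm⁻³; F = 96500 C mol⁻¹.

Q = I·t = 0.8580 × 64080 = 54980 C; n(e⁻) = 0.5697 mol.
n(Ag) = n(e⁻)/1 = 0.5697 mol, so m = 0.5697 × 107.87 = 61.46 g.
Volume = m/ρ = 61.46 / 10.49 = 5.859 cm³.
Thickness = V/A = 5.859 / 231 = 0.0254 cm = 254 μm.

254 μm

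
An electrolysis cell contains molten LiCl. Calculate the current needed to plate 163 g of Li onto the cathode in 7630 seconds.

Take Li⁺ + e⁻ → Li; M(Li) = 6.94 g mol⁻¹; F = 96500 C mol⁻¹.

n(Li) = 163 / 6.94 = 23.49 mol.
n(e⁻) = 1 × 23.49 = 23.49 mol.
Q = n(e⁻)·F = 23.49 × 96500 = 2266000 C.
I = Q/t = 2266000 / 7630.0 s = 297 A.

297 A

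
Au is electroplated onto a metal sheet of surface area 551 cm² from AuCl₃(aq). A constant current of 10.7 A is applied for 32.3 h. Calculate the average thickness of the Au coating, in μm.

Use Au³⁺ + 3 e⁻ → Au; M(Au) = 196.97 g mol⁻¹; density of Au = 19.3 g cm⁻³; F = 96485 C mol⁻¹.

Q = I·t = 10.70 × 116280 = 1244000 C; n(e⁻) = 12.90 mol.
n(Au) = n(e⁻)/3 = 4.298 mol, so m = 4.298 × 196.97 = 846.7 g.
Volume = m/ρ = 846.7 / 19.3 = 43.87 cm³.
Thickness = V/A = 43.87 / 551 = 0.0796 cm = 796 μm.

796 μm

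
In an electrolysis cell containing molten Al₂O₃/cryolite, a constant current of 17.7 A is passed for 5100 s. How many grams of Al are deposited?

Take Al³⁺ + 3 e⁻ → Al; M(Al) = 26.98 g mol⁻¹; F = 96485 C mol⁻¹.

Q = I·t = 17.70 A × 5100.0 s = 90270 C.
n(e⁻) = Q/F = 90270 / 96485 = 0.9356 mol.
Al³⁺ + 3 e⁻ → Al, so n(Al) = n(e⁻)/3 = 0.3119 mol.
m = n·M = 0.3119 × 26.98 = 8.41 g.

8.41 g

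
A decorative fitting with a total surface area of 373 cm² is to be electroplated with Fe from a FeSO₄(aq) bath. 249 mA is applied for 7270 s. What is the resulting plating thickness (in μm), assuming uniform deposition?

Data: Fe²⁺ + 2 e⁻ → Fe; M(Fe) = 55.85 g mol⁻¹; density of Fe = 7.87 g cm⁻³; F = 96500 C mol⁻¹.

1.78 μm

Q = I·t = 0.2490 × 7270.0 = 1810 C; n(e⁻) = 0.01876 mol.
n(Fe) = n(e⁻)/2 = 0.009379 mol, so m = 0.009379 × 55.85 = 0.5238 g.
Volume = m/ρ = 0.5238 / 7.87 = 0.06656 cm³.
Thickness = V/A = 0.06656 / 373 = 1.78 × 10⁻⁴ cm = 1.78 μm.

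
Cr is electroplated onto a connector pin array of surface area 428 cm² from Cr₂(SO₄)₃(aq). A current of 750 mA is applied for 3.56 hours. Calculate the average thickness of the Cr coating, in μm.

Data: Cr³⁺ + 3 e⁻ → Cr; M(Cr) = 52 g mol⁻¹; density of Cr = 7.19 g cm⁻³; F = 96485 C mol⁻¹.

Q = I·t = 0.7500 × 12816 = 9612 C; n(e⁻) = 0.09962 mol.
n(Cr) = n(e⁻)/3 = 0.03321 mol, so m = 0.03321 × 52 = 1.727 g.
Volume = m/ρ = 1.727 / 7.19 = 0.2402 cm³.
Thickness = V/A = 0.2402 / 428 = 5.61 × 10⁻⁴ cm = 5.61 μm.

5.61 μm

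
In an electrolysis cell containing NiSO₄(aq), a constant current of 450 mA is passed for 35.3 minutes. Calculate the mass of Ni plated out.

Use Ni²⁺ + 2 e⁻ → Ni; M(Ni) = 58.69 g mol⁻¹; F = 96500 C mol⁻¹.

0.290 g

Q = I·t = 0.4500 A × 2118.0 s = 953.1 C.
n(e⁻) = Q/F = 953.1 / 96500 = 0.009877 mol.
Ni²⁺ + 2 e⁻ → Ni, so n(Ni) = n(e⁻)/2 = 0.004938 mol.
m = n·M = 0.004938 × 58.69 = 0.290 g.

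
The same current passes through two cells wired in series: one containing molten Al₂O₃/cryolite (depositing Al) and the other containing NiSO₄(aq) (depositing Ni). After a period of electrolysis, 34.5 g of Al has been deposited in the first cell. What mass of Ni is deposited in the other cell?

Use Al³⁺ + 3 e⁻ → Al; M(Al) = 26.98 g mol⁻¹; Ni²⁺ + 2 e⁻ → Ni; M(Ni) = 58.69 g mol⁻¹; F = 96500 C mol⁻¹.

113 g

n(Al) = 34.5 / 26.98 = 1.279 mol.
Since Al³⁺ + 3 e⁻ → Al, n(e⁻) passed = 3 × 1.279 = 3.836 mol.
Cells in series carry the same charge, so the same 3.836 mol of electrons passes through cell 2.
Ni²⁺ + 2 e⁻ → Ni, so n(Ni) = 3.836 / 2 = 1.918 mol.
m(Ni) = 1.918 × 58.69 = 113 g.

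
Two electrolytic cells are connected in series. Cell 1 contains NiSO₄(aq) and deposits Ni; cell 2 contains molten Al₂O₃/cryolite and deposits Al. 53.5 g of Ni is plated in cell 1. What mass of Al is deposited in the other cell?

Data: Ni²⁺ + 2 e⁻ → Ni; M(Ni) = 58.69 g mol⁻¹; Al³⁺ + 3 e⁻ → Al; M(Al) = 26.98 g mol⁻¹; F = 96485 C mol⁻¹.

16.4 g

n(Ni) = 53.5 / 58.69 = 0.9116 mol.
Since Ni²⁺ + 2 e⁻ → Ni, n(e⁻) passed = 2 × 0.9116 = 1.823 mol.
Cells in series carry the same charge, so the same 1.823 mol of electrons passes through cell 2.
Al³⁺ + 3 e⁻ → Al, so n(Al) = 1.823 / 3 = 0.6077 mol.
m(Al) = 0.6077 × 26.98 = 16.4 g.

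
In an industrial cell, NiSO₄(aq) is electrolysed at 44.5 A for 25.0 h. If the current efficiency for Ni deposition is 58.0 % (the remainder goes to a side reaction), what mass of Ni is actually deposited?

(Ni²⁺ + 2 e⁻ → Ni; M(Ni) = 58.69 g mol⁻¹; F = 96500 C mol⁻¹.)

Q = I·t = 44.50 × 90000 = 4005000 C.
n(e⁻) = 4005000/96500 = 41.50 mol; theoretically n(Ni) = 41.50/2 = 20.75 mol, m_theo = 1218 g.
At 58.0 % efficiency, m_actual = 0.580 × 1218 = 706 g.

706 g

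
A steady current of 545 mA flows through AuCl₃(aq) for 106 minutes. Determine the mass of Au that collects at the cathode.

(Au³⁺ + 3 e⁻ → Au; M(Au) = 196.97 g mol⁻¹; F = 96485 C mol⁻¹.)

2.36 g

Q = I·t = 0.5450 A × 6360.0 s = 3466 C.
n(e⁻) = Q/F = 3466 / 96485 = 0.03592 mol.
Au³⁺ + 3 e⁻ → Au, so n(Au) = n(e⁻)/3 = 0.01197 mol.
m = n·M = 0.01197 × 196.97 = 2.36 g.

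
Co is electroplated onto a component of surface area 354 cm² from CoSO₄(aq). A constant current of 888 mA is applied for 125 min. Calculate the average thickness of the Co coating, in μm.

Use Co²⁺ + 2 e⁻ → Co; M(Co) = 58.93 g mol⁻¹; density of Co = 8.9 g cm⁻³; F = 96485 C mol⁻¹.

6.46 μm

Q = I·t = 0.8880 × 7500.0 = 6660 C; n(e⁻) = 0.06903 mol.
n(Co) = n(e⁻)/2 = 0.03451 mol, so m = 0.03451 × 58.93 = 2.034 g.
Volume = m/ρ = 2.034 / 8.9 = 0.2285 cm³.
Thickness = V/A = 0.2285 / 354 = 6.46 × 10⁻⁴ cm = 6.46 μm.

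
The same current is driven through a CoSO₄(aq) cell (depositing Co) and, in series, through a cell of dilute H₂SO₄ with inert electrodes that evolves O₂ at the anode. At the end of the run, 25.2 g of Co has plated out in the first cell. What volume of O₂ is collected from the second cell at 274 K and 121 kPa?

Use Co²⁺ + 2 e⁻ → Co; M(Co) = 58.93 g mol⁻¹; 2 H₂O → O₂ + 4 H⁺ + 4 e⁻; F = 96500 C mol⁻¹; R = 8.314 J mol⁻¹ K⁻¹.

n(Co) = 25.2 / 58.93 = 0.4276 mol, so n(e⁻) = 2 × 0.4276 = 0.8553 mol.
The cells are in series, so the same 0.8553 mol of electrons passes through the second cell.
2 H₂O → O₂ + 4 H⁺ + 4 e⁻ — 4 mol e⁻ per mol O₂, so n(O₂) = 0.8553/4 = 0.2138 mol.
V = nRT/P = (0.2138 × 8.314 × 274) / (121 × 10³) = 0.00403 m³ = 4.03 L.

4.03 L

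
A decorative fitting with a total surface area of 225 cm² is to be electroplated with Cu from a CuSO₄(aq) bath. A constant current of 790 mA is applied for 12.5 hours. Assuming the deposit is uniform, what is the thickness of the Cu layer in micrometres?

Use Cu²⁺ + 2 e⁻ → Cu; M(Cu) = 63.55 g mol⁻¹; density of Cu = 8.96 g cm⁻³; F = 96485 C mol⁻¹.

Q = I·t = 0.7900 × 45000 = 35550 C; n(e⁻) = 0.3685 mol.
n(Cu) = n(e⁻)/2 = 0.1842 mol, so m = 0.1842 × 63.55 = 11.71 g.
Volume = m/ρ = 11.71 / 8.96 = 1.307 cm³.
Thickness = V/A = 1.307 / 225 = 0.00581 cm = 58.1 μm.

58.1 μm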